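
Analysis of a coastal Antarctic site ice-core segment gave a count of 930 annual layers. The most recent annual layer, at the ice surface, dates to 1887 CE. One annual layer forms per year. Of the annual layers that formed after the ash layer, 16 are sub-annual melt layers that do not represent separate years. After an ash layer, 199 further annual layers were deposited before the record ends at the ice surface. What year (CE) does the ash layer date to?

1704 CE

199 annual layers formed after the ash layer.
Excluding 16 false annual layers: 199 − 16 = 183.
Counting back 183 years from 1887 CE places the ash layer in 1887 − 183 = 1704 CE.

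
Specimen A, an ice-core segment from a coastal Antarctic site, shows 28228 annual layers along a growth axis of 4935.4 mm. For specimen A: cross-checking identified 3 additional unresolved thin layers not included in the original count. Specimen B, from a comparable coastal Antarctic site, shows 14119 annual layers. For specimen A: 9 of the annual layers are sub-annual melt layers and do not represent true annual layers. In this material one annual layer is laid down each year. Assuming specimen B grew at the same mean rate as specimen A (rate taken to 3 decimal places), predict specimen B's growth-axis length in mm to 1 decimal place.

Specimen A: true annual layer count = 28228 − 9 + 3 = 28222.
A: Extension rate ≈ 4935.4 / 28222 = 0.175 mm/year.
For B, 0.175 mm/year × 14119 years = 2470.8 mm.

2470.8 mm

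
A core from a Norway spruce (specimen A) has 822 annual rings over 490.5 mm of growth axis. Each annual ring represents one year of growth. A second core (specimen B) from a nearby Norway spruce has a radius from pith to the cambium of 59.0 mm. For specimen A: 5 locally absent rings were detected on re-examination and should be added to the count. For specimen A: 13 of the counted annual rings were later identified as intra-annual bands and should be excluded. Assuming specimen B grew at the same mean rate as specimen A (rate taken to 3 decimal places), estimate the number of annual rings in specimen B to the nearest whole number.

98 annual rings

Specimen A: true annual ring count = 822 − 13 + 5 = 814.
A: Mean rate = 490.5 mm / 814 years ≈ 0.603 mm/yr.
Specimen B: 59.0 mm / 0.603 mm per year = 97.84 years ≈ 98 annual rings.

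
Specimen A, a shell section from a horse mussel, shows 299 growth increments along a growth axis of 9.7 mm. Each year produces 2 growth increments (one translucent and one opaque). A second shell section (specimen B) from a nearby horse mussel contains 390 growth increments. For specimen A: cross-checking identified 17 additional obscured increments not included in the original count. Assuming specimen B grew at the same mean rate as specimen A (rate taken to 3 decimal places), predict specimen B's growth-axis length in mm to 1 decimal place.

Specimen A: adjusted count: 299 + 17 = 316 growth increments.
Specimen A: dividing by 2 growth increments per year: 316 / 2 = 158 years.
A: Extension rate ≈ 9.7 / 158 = 0.061 mm/year.
Specimen B: 390 growth increments at 2 per year is 390 / 2 = 195 years. B's length ≈ 0.061 × 195 = 11.9 mm.

11.9 mm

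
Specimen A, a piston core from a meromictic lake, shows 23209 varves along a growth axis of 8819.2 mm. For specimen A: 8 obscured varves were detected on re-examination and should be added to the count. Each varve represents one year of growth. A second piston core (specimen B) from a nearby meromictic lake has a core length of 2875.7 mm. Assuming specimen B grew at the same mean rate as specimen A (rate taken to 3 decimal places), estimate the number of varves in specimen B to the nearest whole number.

7568 varves

Specimen A: after corrections the count is 23209 + 8 = 23217 varves.
A: 8819.2 mm over 23217 years gives 8819.2 / 23217 ≈ 0.380 mm/yr.
Specimen B: 2875.7 mm / 0.380 mm per year = 7567.63 years ≈ 7568 varves.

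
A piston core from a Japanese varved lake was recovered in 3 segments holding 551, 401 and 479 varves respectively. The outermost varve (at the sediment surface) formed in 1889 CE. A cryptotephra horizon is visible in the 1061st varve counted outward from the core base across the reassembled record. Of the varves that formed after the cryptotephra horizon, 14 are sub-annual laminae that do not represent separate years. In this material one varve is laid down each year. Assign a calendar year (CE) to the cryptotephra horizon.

Total varves = 551 + 401 + 479 = 1431.
The cryptotephra horizon sits at varve 1061 from the core base, so 1431 − 1061 = 370 varves formed after it.
Excluding 14 false varves: 370 − 14 = 356.
Counting back 356 years from 1889 CE places the cryptotephra horizon in 1889 − 356 = 1533 CE.

1533 CE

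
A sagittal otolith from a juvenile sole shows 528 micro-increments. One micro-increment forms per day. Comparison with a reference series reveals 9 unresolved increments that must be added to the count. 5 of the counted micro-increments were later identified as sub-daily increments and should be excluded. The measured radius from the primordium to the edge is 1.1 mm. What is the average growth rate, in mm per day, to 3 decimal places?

0.002 mm per day

Correcting the raw count gives 528 − 5 + 9 = 532 true micro-increments.
Extension rate ≈ 1.1 / 532 = 0.002 mm per day.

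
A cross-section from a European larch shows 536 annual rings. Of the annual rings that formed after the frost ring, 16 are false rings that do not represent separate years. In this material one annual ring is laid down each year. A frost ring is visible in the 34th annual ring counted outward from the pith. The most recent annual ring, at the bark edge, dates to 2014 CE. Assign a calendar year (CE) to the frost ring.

Between annual ring 34 and the bark edge there are 536 − 34 = 502 annual rings.
Excluding 16 false annual rings: 502 − 16 = 486.
2014 − 486 = 1528 CE.

1528 CE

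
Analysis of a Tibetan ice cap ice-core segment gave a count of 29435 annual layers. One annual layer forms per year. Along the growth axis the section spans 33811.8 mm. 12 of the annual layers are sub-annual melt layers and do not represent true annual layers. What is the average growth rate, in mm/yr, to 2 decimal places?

1.15 mm/yr

True annual layer count = 29435 − 12 = 29423.
Extension rate ≈ 33811.8 / 29423 = 1.15 mm/yr.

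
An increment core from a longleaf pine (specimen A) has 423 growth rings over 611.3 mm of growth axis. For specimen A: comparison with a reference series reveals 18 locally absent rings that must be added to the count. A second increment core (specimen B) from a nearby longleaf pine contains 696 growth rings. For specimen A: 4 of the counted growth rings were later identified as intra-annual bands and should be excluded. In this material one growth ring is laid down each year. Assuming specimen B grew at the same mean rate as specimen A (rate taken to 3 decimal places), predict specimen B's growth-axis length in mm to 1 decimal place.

Specimen A: correcting the raw count gives 423 − 4 + 18 = 437 true growth rings.
A: Extension rate ≈ 611.3 / 437 = 1.399 mm/yr.
For B, 1.399 mm/year × 696 years = 973.7 mm.

973.7 mm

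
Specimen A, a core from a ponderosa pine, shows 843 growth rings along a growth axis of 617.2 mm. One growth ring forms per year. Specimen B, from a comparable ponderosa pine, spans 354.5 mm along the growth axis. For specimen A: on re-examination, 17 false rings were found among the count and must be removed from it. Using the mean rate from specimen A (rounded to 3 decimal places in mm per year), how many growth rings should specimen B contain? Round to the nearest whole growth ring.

475 growth rings

Specimen A: correcting the raw count gives 843 − 17 = 826 true growth rings.
A: 617.2 mm over 826 years gives 617.2 / 826 ≈ 0.747 mm per year.
For B, 354.5 / 0.747 = 474.56 years ≈ 475 growth rings.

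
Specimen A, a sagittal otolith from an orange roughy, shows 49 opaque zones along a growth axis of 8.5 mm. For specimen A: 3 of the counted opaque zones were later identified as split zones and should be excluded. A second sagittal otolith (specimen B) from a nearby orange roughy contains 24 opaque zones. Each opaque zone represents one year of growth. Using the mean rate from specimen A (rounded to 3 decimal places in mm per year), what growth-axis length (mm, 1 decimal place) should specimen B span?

4.4 mm

Specimen A: after corrections the count is 49 − 3 = 46 opaque zones.
A: 8.5 mm over 46 years gives 8.5 / 46 ≈ 0.185 mm/year.
B's length ≈ 0.185 × 24 = 4.4 mm.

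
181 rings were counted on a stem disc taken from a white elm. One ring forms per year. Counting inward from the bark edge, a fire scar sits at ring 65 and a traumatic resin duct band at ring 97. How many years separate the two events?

32 years

The two markers are separated by 97 − 65 = 32 rings.
One ring per year makes the interval 32 years.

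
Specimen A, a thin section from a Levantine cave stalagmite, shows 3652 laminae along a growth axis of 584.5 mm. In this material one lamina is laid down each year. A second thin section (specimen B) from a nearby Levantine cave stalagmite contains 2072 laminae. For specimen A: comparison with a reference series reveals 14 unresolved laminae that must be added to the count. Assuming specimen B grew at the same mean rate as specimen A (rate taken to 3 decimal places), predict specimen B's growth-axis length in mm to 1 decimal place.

Specimen A: correcting the raw count gives 3652 + 14 = 3666 true laminae.
A: Mean rate = 584.5 mm / 3666 years ≈ 0.159 mm/yr.
Length of B = 0.159 × 2072 = 329.4 mm.

329.4 mm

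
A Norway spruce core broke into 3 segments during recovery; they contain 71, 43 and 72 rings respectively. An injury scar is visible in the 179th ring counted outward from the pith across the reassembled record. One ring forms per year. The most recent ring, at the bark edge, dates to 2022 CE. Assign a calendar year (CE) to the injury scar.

Total rings = 71 + 43 + 72 = 186.
186 − 179 = 7 rings lie beyond the injury scar toward the bark edge.
Counting back 7 years from 2022 CE places the injury scar in 2022 − 7 = 2015 CE.

2015 CE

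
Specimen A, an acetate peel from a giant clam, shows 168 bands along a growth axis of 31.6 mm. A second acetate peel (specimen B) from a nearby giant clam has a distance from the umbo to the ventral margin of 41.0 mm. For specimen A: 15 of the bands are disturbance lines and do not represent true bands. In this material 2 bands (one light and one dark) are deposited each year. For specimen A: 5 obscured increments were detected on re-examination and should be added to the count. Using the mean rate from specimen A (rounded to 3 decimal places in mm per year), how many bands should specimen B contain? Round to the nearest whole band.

Specimen A: correcting the raw count gives 168 − 15 + 5 = 158 true bands.
Specimen A: with 2 bands per year, 158 / 2 = 79 years.
A: Mean rate = 31.6 mm / 79 years ≈ 0.400 mm/yr.
B spans 41.0 / 0.400 = 102.50 years; at 2 bands per year that is 102.50 × 2 ≈ 205 bands.

205 bands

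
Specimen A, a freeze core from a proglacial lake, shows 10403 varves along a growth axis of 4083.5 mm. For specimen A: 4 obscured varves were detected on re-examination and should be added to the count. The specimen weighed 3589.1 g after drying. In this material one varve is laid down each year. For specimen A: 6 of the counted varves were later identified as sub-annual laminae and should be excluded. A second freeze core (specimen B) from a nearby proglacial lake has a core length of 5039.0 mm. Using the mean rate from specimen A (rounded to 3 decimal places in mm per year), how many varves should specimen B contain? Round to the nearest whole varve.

Specimen A: after corrections the count is 10403 − 6 + 4 = 10401 varves.
A: Mean rate = 4083.5 mm / 10401 years ≈ 0.393 mm/year.
B spans 5039.0 / 0.393 = 12821.88 years ≈ 12822 varves.

12822 varves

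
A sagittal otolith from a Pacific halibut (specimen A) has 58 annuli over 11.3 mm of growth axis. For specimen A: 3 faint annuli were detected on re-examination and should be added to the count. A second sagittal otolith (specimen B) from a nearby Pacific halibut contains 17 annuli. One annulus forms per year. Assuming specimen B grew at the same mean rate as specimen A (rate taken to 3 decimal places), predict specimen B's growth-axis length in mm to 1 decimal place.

Specimen A: true annulus count = 58 + 3 = 61.
A: Extension rate ≈ 11.3 / 61 = 0.185 mm/yr.
B's length ≈ 0.185 × 17 = 3.1 mm.

3.1 mm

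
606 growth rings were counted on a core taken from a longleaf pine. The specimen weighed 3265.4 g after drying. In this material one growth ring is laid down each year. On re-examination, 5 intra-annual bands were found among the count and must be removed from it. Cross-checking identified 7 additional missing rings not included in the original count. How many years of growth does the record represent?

Correcting the raw count gives 606 − 5 + 7 = 608 true growth rings.
At one growth ring per year, that is 608 years.

608 years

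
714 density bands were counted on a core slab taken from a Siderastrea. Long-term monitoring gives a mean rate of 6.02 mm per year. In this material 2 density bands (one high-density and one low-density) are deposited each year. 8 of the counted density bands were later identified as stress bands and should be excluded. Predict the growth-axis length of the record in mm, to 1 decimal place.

Adjusted count: 714 − 8 = 706 density bands.
706 density bands at 2 per year is 706 / 2 = 353 years.
Predicted length = 6.02 mm/year × 353 years = 2125.1 mm.

2125.1 mm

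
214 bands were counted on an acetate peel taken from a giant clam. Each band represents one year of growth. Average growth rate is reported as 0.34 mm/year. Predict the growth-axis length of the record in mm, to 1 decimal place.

The record spans 214 years at 0.34 mm per year.
Length ≈ 0.34 × 214 = 72.8 mm.

72.8 mm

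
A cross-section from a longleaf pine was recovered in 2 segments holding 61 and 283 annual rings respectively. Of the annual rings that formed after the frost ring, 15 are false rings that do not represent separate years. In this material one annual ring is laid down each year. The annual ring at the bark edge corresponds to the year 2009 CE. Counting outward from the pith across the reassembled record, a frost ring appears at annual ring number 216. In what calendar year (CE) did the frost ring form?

Total annual rings = 61 + 283 = 344.
Between annual ring 216 and the bark edge there are 344 − 216 = 128 annual rings.
Excluding 15 false annual rings: 128 − 15 = 113.
Counting back 113 years from 2009 CE places the frost ring in 2009 − 113 = 1896 CE.

1896 CE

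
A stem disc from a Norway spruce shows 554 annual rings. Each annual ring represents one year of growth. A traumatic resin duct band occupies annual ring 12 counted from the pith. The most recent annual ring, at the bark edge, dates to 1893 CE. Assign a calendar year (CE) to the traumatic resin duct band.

The traumatic resin duct band sits at annual ring 12 from the pith, so 554 − 12 = 542 annual rings formed after it.
1893 − 542 = 1351 CE.

1351 CE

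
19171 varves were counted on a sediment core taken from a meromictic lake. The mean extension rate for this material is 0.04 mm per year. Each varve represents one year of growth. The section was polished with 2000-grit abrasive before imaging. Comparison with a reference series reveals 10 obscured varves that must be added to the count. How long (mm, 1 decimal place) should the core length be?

True varve count = 19171 + 10 = 19181.
Length ≈ 0.04 × 19181 = 767.2 mm.

767.2 mm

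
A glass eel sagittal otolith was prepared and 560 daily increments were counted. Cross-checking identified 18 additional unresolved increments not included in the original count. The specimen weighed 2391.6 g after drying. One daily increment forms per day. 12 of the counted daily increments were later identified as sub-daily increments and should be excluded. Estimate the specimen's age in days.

566 d

After corrections the count is 560 − 12 + 18 = 566 daily increments.
One daily increment per day makes the duration 566 days.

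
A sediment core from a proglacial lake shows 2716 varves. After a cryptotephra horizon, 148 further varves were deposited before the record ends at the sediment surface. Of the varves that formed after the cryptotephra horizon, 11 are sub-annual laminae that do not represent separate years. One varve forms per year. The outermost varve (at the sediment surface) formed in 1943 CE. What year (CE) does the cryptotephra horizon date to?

1806 CE

148 varves formed after the cryptotephra horizon.
Excluding 11 false varves: 148 − 11 = 137.
Counting back 137 years from 1943 CE places the cryptotephra horizon in 1943 − 137 = 1806 CE.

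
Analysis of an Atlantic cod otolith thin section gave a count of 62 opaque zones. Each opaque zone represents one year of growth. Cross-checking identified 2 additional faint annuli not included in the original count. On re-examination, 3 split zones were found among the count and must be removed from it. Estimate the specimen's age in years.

61 years

True opaque zone count = 62 − 3 + 2 = 61.
One opaque zone per year makes the duration 61 years.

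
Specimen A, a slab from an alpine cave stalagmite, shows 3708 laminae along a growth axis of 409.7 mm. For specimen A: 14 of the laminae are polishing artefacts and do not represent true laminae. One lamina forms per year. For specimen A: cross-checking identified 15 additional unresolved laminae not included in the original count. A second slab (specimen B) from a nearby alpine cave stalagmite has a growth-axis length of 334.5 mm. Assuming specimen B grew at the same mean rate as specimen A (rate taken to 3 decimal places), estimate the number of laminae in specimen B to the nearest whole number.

Specimen A: true lamina count = 3708 − 14 + 15 = 3709.
A: 409.7 mm over 3709 years gives 409.7 / 3709 ≈ 0.110 mm/yr.
B spans 334.5 / 0.110 = 3040.91 years ≈ 3041 laminae.

3041 laminae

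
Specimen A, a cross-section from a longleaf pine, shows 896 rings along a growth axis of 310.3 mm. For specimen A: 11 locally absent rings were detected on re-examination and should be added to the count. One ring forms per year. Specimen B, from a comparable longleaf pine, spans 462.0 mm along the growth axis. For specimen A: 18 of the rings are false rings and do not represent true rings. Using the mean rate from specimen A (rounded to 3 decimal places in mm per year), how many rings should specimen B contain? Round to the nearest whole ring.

1324 rings

Specimen A: correcting the raw count gives 896 − 18 + 11 = 889 true rings.
A: 310.3 mm over 889 years gives 310.3 / 889 ≈ 0.349 mm/yr.
Specimen B: 462.0 mm / 0.349 mm per year = 1323.78 years ≈ 1324 rings.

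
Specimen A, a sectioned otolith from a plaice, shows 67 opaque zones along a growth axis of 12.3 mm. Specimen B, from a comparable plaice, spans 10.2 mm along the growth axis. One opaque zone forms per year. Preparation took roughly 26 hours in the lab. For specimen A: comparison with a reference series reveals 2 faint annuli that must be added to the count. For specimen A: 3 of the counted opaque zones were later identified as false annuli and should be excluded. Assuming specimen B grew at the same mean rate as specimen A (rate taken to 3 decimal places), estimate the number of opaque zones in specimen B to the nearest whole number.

Specimen A: after corrections the count is 67 − 3 + 2 = 66 opaque zones.
A: Mean rate = 12.3 mm / 66 years ≈ 0.186 mm/year.
Specimen B: 10.2 mm / 0.186 mm per year = 54.84 years ≈ 55 opaque zones.

55 opaque zones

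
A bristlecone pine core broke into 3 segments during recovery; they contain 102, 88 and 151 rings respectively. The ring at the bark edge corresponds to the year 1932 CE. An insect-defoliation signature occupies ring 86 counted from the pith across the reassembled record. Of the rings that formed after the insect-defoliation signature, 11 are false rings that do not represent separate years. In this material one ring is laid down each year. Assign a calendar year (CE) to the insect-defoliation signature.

1688 CE

Total rings = 102 + 88 + 151 = 341.
Between ring 86 and the bark edge there are 341 − 86 = 255 rings.
Excluding 11 false rings: 255 − 11 = 244.
Counting back 244 years from 1932 CE places the insect-defoliation signature in 1932 − 244 = 1688 CE.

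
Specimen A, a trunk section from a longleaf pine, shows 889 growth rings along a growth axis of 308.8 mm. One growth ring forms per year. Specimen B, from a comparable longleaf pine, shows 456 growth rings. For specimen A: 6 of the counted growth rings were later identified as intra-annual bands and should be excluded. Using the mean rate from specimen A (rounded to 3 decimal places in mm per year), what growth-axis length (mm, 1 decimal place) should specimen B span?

159.6 mm

Specimen A: after corrections the count is 889 − 6 = 883 growth rings.
A: Mean rate = 308.8 mm / 883 years ≈ 0.350 mm/yr.
Length of B = 0.350 × 456 = 159.6 mm.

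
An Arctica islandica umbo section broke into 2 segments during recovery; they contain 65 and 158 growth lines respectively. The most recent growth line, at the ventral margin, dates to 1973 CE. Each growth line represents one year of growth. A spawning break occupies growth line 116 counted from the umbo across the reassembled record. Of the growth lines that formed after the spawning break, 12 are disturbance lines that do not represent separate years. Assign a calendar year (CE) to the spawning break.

Total growth lines = 65 + 158 = 223.
223 − 116 = 107 growth lines lie beyond the spawning break toward the ventral margin.
Removing the 12 false growth lines leaves 107 − 12 = 95 true growth lines beyond the spawning break.
The growth line at the ventral margin is 1973 CE, so the spawning break dates to 1973 − 95 = 1878 CE.

1878 CE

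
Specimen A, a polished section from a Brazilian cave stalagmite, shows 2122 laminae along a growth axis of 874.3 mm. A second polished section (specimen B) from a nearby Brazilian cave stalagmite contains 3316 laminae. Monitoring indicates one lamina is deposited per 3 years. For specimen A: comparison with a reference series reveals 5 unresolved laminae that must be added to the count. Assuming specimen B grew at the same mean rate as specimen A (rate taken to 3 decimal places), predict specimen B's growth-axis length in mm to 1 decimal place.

Specimen A: true lamina count = 2122 + 5 = 2127.
Specimen A: at 3 years per lamina, 2127 × 3 = 6381 years.
A: Mean rate = 874.3 mm / 6381 years ≈ 0.137 mm/year.
Specimen B: at 3 years per lamina, 3316 × 3 = 9948 years. B's length ≈ 0.137 × 9948 = 1362.9 mm.

1362.9 mm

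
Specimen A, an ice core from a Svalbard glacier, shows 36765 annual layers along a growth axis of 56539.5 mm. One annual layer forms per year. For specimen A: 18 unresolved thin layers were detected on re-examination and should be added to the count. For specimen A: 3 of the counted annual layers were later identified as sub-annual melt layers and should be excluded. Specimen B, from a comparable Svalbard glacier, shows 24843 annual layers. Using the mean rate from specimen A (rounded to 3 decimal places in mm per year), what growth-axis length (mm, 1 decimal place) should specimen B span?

38183.7 mm

Specimen A: after corrections the count is 36765 − 3 + 18 = 36780 annual layers.
A: Extension rate ≈ 56539.5 / 36780 = 1.537 mm per year.
For B, 1.537 mm/year × 24843 years = 38183.7 mm.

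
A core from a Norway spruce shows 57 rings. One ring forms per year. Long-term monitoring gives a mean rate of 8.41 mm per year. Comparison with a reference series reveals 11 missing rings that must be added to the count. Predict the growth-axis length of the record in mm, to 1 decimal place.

571.9 mm

Correcting the raw count gives 57 + 11 = 68 true rings.
68 years at 8.41 mm/year gives 8.41 × 68 = 571.9 mm.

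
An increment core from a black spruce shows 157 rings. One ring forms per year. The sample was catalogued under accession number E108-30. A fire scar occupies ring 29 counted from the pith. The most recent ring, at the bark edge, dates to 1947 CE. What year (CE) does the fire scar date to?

1819 CE

Between ring 29 and the bark edge there are 157 − 29 = 128 rings.
1947 − 128 = 1819 CE.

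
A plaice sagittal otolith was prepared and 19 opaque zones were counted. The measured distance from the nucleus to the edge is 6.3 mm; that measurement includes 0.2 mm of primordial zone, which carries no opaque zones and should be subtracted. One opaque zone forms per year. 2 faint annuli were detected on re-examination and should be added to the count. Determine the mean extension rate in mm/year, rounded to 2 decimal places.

0.29 mm/year

After corrections the count is 19 + 2 = 21 opaque zones.
The growth record spans 6.3 − 0.2 = 6.1 mm.
Extension rate ≈ 6.1 / 21 = 0.29 mm/year.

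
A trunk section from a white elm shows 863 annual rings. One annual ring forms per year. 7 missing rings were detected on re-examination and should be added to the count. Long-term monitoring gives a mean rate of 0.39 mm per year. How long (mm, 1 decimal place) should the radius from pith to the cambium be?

True annual ring count = 863 + 7 = 870.
Predicted length = 0.39 mm/year × 870 years = 339.3 mm.

339.3 mm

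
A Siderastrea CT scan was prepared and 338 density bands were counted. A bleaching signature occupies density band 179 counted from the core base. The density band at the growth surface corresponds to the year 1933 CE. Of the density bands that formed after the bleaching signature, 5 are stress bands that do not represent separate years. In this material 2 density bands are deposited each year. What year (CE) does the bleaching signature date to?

1856 CE

338 − 179 = 159 density bands lie beyond the bleaching signature toward the growth surface.
Excluding 5 false density bands: 159 − 5 = 154.
Dividing by 2 density bands per year: 154 / 2 = 77 years.
Counting back 77 years from 1933 CE places the bleaching signature in 1933 − 77 = 1856 CE.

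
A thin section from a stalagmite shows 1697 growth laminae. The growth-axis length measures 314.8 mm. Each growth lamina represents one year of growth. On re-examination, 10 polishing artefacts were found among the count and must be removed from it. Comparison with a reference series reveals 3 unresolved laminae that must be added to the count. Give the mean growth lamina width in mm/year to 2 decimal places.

0.19 mm/year

True growth lamina count = 1697 − 10 + 3 = 1690.
Extension rate ≈ 314.8 / 1690 = 0.19 mm/year.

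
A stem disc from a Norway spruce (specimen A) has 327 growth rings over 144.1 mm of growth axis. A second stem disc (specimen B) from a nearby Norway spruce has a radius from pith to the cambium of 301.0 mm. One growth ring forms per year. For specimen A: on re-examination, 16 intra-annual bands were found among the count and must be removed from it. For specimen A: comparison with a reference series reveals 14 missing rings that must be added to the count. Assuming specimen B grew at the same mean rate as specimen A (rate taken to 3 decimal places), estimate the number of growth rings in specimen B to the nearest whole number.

Specimen A: correcting the raw count gives 327 − 16 + 14 = 325 true growth rings.
A: Extension rate ≈ 144.1 / 325 = 0.443 mm per year.
B spans 301.0 / 0.443 = 679.46 years ≈ 679 growth rings.

679 growth rings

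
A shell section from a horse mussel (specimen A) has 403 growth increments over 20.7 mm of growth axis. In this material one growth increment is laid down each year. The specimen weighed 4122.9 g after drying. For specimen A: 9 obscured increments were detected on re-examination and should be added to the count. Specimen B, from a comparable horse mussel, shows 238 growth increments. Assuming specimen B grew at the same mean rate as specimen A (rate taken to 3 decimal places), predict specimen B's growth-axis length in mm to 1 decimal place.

Specimen A: true growth increment count = 403 + 9 = 412.
A: 20.7 mm over 412 years gives 20.7 / 412 ≈ 0.050 mm/year.
Length of B = 0.050 × 238 = 11.9 mm.

11.9 mm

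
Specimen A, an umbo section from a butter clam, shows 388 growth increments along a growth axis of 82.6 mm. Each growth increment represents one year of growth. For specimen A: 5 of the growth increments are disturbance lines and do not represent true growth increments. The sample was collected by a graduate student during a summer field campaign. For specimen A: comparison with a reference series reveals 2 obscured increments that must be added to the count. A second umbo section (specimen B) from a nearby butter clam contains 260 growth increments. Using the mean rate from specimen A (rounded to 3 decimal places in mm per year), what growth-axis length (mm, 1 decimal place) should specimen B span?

55.9 mm

Specimen A: adjusted count: 388 − 5 + 2 = 385 growth increments.
A: Extension rate ≈ 82.6 / 385 = 0.215 mm per year.
Length of B = 0.215 × 260 = 55.9 mm.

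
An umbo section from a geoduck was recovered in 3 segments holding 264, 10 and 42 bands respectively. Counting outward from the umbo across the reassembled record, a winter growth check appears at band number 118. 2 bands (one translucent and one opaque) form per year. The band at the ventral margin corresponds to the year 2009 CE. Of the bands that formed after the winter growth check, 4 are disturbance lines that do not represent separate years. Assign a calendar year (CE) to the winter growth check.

1912 CE

Total bands = 264 + 10 + 42 = 316.
Between band 118 and the ventral margin there are 316 − 118 = 198 bands.
Removing the 4 false bands leaves 198 − 4 = 194 true bands beyond the winter growth check.
With 2 bands per year, 194 / 2 = 97 years.
The band at the ventral margin is 2009 CE, so the winter growth check dates to 2009 − 97 = 1912 CE.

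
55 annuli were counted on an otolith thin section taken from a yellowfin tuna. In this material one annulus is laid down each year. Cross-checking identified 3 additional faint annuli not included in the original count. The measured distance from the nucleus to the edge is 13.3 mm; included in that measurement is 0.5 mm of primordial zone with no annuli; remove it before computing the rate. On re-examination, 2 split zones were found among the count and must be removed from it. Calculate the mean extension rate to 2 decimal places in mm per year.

0.23 mm per year

Correcting the raw count gives 55 − 2 + 3 = 56 true annuli.
Net length = 13.3 − 0.5 = 12.8 mm.
Mean rate = 12.8 mm / 56 years ≈ 0.23 mm per year.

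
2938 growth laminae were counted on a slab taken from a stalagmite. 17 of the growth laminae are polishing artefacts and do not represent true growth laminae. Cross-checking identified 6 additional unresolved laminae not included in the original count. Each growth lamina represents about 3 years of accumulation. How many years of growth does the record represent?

True growth lamina count = 2938 − 17 + 6 = 2927.
Multiplying by 3 years per growth lamina: 2927 × 3 = 8781 years.

8781 yr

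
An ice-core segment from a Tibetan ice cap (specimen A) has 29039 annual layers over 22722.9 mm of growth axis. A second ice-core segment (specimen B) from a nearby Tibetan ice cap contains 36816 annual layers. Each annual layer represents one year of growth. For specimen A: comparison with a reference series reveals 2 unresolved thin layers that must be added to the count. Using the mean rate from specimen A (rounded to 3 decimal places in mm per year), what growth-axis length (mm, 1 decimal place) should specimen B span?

Specimen A: after corrections the count is 29039 + 2 = 29041 annual layers.
A: Mean rate = 22722.9 mm / 29041 years ≈ 0.782 mm per year.
Length of B = 0.782 × 36816 = 28790.1 mm.

28790.1 mm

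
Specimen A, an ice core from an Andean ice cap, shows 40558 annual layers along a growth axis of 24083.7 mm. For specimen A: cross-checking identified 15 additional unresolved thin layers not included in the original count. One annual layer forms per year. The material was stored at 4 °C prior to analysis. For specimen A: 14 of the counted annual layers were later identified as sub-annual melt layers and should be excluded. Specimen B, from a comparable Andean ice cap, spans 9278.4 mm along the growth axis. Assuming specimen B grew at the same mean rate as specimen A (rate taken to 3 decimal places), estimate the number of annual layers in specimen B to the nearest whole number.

15620 annual layers

Specimen A: adjusted count: 40558 − 14 + 15 = 40559 annual layers.
A: Mean rate = 24083.7 mm / 40559 years ≈ 0.594 mm per year.
For B, 9278.4 / 0.594 = 15620.20 years ≈ 15620 annual layers.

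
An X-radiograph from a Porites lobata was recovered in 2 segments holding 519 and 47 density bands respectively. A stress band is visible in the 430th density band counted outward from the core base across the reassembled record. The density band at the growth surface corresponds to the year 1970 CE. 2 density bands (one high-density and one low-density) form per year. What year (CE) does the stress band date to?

1902 CE

Total density bands = 519 + 47 = 566.
The stress band sits at density band 430 from the core base, so 566 − 430 = 136 density bands formed after it.
136 density bands at 2 per year is 136 / 2 = 68 years.
Counting back 68 years from 1970 CE places the stress band in 1970 − 68 = 1902 CE.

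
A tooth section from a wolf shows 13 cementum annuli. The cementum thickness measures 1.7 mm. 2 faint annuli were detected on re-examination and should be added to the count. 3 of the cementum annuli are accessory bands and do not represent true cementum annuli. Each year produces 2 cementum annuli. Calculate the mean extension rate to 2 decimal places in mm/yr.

0.28 mm/yr

True cementum annulus count = 13 − 3 + 2 = 12.
With 2 cementum annuli per year, 12 / 2 = 6 years.
1.7 mm over 6 years gives 1.7 / 6 ≈ 0.28 mm/yr.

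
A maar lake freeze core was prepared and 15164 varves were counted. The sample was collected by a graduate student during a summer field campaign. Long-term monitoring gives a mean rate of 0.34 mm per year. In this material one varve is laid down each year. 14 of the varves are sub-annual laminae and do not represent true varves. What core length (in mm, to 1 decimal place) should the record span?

True varve count = 15164 − 14 = 15150.
Predicted length = 0.34 mm/year × 15150 years = 5151.0 mm.

5151.0 mm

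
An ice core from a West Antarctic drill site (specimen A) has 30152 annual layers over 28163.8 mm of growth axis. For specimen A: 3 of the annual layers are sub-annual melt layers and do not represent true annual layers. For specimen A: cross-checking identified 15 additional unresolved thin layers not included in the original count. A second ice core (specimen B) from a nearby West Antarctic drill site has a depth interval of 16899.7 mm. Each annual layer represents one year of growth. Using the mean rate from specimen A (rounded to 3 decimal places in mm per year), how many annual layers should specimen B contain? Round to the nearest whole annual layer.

18094 annual layers

Specimen A: correcting the raw count gives 30152 − 3 + 15 = 30164 true annual layers.
A: Mean rate = 28163.8 mm / 30164 years ≈ 0.934 mm/year.
B spans 16899.7 / 0.934 = 18093.90 years ≈ 18094 annual layers.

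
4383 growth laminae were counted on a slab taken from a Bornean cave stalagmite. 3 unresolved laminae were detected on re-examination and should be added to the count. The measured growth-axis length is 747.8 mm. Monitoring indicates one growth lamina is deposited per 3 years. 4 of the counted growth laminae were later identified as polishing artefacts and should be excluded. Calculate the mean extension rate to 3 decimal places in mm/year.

0.057 mm/year

Correcting the raw count gives 4383 − 4 + 3 = 4382 true growth laminae.
Multiplying by 3 years per growth lamina: 4382 × 3 = 13146 years.
747.8 mm over 13146 years gives 747.8 / 13146 ≈ 0.057 mm/year.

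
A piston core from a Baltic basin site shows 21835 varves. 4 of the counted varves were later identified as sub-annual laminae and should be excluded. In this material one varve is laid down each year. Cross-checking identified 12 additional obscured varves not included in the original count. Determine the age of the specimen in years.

After corrections the count is 21835 − 4 + 12 = 21843 varves.
At one varve per year, that is 21843 years.

21843 years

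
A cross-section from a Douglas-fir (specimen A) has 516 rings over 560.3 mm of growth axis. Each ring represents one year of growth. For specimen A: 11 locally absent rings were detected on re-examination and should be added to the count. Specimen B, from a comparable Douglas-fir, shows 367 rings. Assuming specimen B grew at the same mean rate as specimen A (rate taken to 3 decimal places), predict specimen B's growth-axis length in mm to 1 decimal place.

390.1 mm

Specimen A: adjusted count: 516 + 11 = 527 rings.
A: Extension rate ≈ 560.3 / 527 = 1.063 mm per year.
B's length ≈ 1.063 × 367 = 390.1 mm.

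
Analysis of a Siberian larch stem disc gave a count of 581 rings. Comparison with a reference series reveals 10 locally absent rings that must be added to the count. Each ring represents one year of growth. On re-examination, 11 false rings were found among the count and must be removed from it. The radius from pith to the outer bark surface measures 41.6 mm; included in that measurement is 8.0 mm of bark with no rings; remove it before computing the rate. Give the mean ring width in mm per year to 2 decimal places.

After corrections the count is 581 − 11 + 10 = 580 rings.
Removing the 8.0 mm offcut leaves 41.6 − 8.0 = 33.6 mm.
33.6 mm over 580 years gives 33.6 / 580 ≈ 0.06 mm per year.

0.06 mm per year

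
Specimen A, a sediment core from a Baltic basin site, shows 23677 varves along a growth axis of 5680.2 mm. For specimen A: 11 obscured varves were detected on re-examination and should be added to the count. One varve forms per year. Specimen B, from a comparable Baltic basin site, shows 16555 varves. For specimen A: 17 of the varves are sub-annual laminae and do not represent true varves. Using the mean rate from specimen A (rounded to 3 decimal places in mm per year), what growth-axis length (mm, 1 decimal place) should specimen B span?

Specimen A: after corrections the count is 23677 − 17 + 11 = 23671 varves.
A: Extension rate ≈ 5680.2 / 23671 = 0.240 mm/yr.
For B, 0.240 mm/year × 16555 years = 3973.2 mm.

3973.2 mm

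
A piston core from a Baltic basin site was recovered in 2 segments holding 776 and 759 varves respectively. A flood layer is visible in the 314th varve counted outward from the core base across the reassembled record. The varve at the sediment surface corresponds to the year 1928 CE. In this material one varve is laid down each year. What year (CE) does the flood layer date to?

707 CE

Total varves = 776 + 759 = 1535.
The flood layer sits at varve 314 from the core base, so 1535 − 314 = 1221 varves formed after it.
The varve at the sediment surface is 1928 CE, so the flood layer dates to 1928 − 1221 = 707 CE.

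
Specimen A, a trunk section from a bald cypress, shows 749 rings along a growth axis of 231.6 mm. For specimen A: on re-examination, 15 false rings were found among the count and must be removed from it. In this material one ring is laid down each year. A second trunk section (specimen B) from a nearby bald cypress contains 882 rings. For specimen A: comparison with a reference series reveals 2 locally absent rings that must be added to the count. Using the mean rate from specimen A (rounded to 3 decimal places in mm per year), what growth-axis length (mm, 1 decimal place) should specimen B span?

Specimen A: correcting the raw count gives 749 − 15 + 2 = 736 true rings.
A: Extension rate ≈ 231.6 / 736 = 0.315 mm/yr.
B's length ≈ 0.315 × 882 = 277.8 mm.

277.8 mm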